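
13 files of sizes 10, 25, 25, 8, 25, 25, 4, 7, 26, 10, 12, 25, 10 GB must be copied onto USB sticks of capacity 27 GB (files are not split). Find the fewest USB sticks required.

9

Total = 26 + 25 + 25 + 25 + 25 + 25 + 12 + 10 + 10 + 10 + 8 + 7 + 4 = 212 GB.
Lower bound: ⌈212/27⌉ = 8 USB sticks.
A packing using 9 USB sticks:
  USB stick 1: 26 = 26
  USB stick 2: 25 = 25
  USB stick 3: 25 = 25
  USB stick 4: 25 = 25
  USB stick 5: 25 = 25
  USB stick 6: 25 = 25
  USB stick 7: 12 + 10 + 4 = 26
  USB stick 8: 10 + 10 + 7 = 27
  USB stick 9: 8 = 8
No arrangement into 8 USB sticks stays within capacity, so 9 is optimal.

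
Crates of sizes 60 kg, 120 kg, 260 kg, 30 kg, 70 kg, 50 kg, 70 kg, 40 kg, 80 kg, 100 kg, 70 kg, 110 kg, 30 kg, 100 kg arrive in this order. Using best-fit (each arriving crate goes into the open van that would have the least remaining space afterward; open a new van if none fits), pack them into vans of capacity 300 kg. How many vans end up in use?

  60 → van 1 (new)  [load 60/300]
  120 → van 1  [load 180/300]
  260 → van 2 (new)  [load 260/300]
  30 → van 2  [load 290/300]
  70 → van 1  [load 250/300]
  50 → van 1  [load 300/300]
  70 → van 3 (new)  [load 70/300]
  40 → van 3  [load 110/300]
  80 → van 3  [load 190/300]
  100 → van 3  [load 290/300]
  70 → van 4 (new)  [load 70/300]
  110 → van 4  [load 180/300]
  30 → van 4  [load 210/300]
  100 → van 5 (new)  [load 100/300]
5 vans opened.

5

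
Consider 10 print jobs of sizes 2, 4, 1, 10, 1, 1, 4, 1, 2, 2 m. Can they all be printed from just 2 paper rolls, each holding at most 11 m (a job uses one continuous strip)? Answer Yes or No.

No

Total = 28 m; ⌈28/11⌉ = 3.
At least 3 paper rolls are required, but only 2 are allowed.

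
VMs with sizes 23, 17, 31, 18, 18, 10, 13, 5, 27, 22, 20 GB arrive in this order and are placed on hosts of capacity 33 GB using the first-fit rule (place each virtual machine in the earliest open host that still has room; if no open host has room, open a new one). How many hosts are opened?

8

  23 → host 1 (new)  [load 23/33]
  17 → host 2 (new)  [load 17/33]
  31 → host 3 (new)  [load 31/33]
  18 → host 4 (new)  [load 18/33]
  18 → host 5 (new)  [load 18/33]
  10 → host 1  [load 33/33]
  13 → host 2  [load 30/33]
  5 → host 4  [load 23/33]
  27 → host 6 (new)  [load 27/33]
  22 → host 7 (new)  [load 22/33]
  20 → host 8 (new)  [load 20/33]
8 hosts opened.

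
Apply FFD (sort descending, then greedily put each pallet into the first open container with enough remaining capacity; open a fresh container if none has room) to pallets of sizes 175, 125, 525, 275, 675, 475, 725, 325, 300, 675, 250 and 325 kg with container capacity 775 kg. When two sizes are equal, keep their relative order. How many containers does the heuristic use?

7

Sorted descending: 725, 675, 675, 525, 475, 325, 325, 300, 275, 250, 175, 125.
  725 → container 1 (new)  [load 725/775]
  675 → container 2 (new)  [load 675/775]
  675 → container 3 (new)  [load 675/775]
  525 → container 4 (new)  [load 525/775]
  475 → container 5 (new)  [load 475/775]
  325 → container 6 (new)  [load 325/775]
  325 → container 6  [load 650/775]
  300 → container 5  [load 775/775]
  275 → container 7 (new)  [load 275/775]
  250 → container 4  [load 775/775]
  175 → container 7  [load 450/775]
  125 → container 6  [load 775/775]
7 containers opened.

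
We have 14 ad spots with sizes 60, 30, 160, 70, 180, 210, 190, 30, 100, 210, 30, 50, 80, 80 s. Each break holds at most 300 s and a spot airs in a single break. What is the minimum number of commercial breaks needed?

Total = 210 + 210 + 190 + 180 + 160 + 100 + 80 + 80 + 70 + 60 + 50 + 30 + 30 + 30 = 1480 s.
Lower bound: ⌈1480/300⌉ = 5 commercial breaks.
A packing using 5 commercial breaks:
  break 1: 210 + 80 = 290
  break 2: 210 + 60 + 30 = 300
  break 3: 190 + 100 = 290
  break 4: 180 + 70 + 50 = 300
  break 5: 160 + 80 + 30 + 30 = 300
This matches the lower bound, so 5 is optimal.

5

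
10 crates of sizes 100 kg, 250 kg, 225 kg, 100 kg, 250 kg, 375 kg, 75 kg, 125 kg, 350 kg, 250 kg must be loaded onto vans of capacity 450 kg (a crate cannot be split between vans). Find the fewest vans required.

Total = 375 + 350 + 250 + 250 + 250 + 225 + 125 + 100 + 100 + 75 = 2100 kg.
Lower bound: ⌈2100/450⌉ = 5 vans.
A packing using 6 vans:
  van 1: 375 + 75 = 450
  van 2: 350 + 100 = 450
  van 3: 250 + 125 = 375
  van 4: 250 + 100 = 350
  van 5: 250 = 250
  van 6: 225 = 225
No arrangement into 5 vans stays within capacity, so 6 is optimal.

6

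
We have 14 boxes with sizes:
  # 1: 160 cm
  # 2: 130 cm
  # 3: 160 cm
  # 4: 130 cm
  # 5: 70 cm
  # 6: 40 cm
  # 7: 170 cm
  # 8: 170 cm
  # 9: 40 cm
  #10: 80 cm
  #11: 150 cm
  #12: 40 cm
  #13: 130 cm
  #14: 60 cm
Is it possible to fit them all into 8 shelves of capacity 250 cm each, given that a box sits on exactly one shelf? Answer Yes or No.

A valid assignment using 8 shelves:
  shelf 1: 170 + 80 = 250
  shelf 2: 170 + 70 = 240
  shelf 3: 160 + 60 = 220
  shelf 4: 160 + 40 + 40 = 240
  shelf 5: 150 + 40 = 190
  shelf 6: 130 = 130
  shelf 7: 130 = 130
  shelf 8: 130 = 130
Every load is within 250 cm, so 8 shelves suffice.

Yes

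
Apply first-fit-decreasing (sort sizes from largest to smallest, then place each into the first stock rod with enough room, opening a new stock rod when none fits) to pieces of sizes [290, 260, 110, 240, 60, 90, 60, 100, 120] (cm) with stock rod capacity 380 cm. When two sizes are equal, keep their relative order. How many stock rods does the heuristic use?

Sorted descending: 290, 260, 240, 120, 110, 100, 90, 60, 60.
  290 → stock rod 1 (new)  [load 290/380]
  260 → stock rod 2 (new)  [load 260/380]
  240 → stock rod 3 (new)  [load 240/380]
  120 → stock rod 2  [load 380/380]
  110 → stock rod 3  [load 350/380]
  100 → stock rod 4 (new)  [load 100/380]
  90 → stock rod 1  [load 380/380]
  60 → stock rod 4  [load 160/380]
  60 → stock rod 4  [load 220/380]
4 stock rods opened.

4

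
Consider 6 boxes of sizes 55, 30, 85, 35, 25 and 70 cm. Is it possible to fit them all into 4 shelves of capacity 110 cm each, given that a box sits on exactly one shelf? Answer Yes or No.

A valid assignment using 3 shelves:
  shelf 1: 85 + 25 = 110
  shelf 2: 70 + 35 = 105
  shelf 3: 55 + 30 = 85
That uses only 3 ≤ 4, so 4 shelves are enough.

Yes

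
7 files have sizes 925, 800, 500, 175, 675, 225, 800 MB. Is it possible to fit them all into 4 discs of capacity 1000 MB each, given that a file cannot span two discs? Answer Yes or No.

Total = 4100 MB; ⌈4100/1000⌉ = 5.
At least 5 discs are required, but only 4 are allowed.

No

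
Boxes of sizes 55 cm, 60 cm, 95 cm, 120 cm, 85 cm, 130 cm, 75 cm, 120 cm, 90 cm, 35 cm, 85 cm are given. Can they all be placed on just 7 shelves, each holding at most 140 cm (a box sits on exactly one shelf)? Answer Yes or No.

No

Total = 950 cm; ⌈950/140⌉ = 7.
8 boxes each exceed half the capacity and cannot share a shelf, forcing at least 8 shelves.
At least 8 shelves are required, but only 7 are allowed.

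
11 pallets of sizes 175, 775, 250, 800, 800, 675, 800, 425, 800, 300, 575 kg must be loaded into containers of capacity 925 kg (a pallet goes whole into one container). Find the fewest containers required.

Total = 800 + 800 + 800 + 800 + 775 + 675 + 575 + 425 + 300 + 250 + 175 = 6375 kg.
Lower bound: ⌈6375/925⌉ = 7 containers.
A packing using 8 containers:
  container 1: 800 = 800
  container 2: 800 = 800
  container 3: 800 = 800
  container 4: 800 = 800
  container 5: 775 = 775
  container 6: 675 + 250 = 925
  container 7: 575 + 300 = 875
  container 8: 425 + 175 = 600
No arrangement into 7 containers stays within capacity, so 8 is optimal.

8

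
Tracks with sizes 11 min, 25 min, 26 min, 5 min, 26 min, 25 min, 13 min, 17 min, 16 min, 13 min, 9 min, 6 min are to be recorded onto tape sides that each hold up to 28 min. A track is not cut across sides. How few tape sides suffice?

Total = 26 + 26 + 25 + 25 + 17 + 16 + 13 + 13 + 11 + 9 + 6 + 5 = 192 min.
Lower bound: ⌈192/28⌉ = 7 tape sides.
A packing using 8 tape sides:
  side 1: 26 = 26
  side 2: 26 = 26
  side 3: 25 = 25
  side 4: 25 = 25
  side 5: 17 + 11 = 28
  side 6: 16 + 9 = 25
  side 7: 13 + 13 = 26
  side 8: 6 + 5 = 11
No arrangement into 7 tape sides stays within capacity, so 8 is optimal.

8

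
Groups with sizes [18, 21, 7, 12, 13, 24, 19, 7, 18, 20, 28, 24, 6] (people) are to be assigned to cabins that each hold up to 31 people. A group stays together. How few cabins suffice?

8

Total = 28 + 24 + 24 + 21 + 20 + 19 + 18 + 18 + 13 + 12 + 7 + 7 + 6 = 217 people.
Lower bound: ⌈217/31⌉ = 7 cabins.
Also, 8 groups each exceed 31/2 people, and no two of those can share a cabin, so at least 8 cabins are needed.
A packing using 8 cabins:
  cabin 1: 28 = 28
  cabin 2: 24 + 7 = 31
  cabin 3: 24 + 7 = 31
  cabin 4: 21 + 6 = 27
  cabin 5: 20 = 20
  cabin 6: 19 + 12 = 31
  cabin 7: 18 + 13 = 31
  cabin 8: 18 = 18
This matches the lower bound, so 8 is optimal.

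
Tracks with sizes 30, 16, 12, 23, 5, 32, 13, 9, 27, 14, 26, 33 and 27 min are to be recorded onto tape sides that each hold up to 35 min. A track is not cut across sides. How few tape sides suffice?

Total = 33 + 32 + 30 + 27 + 27 + 26 + 23 + 16 + 14 + 13 + 12 + 9 + 5 = 267 min.
Lower bound: ⌈267/35⌉ = 8 tape sides.
A packing using 9 tape sides:
  side 1: 33 = 33
  side 2: 32 = 32
  side 3: 30 + 5 = 35
  side 4: 27 = 27
  side 5: 27 = 27
  side 6: 26 + 9 = 35
  side 7: 23 + 12 = 35
  side 8: 16 + 14 = 30
  side 9: 13 = 13
No arrangement into 8 tape sides stays within capacity, so 9 is optimal.

9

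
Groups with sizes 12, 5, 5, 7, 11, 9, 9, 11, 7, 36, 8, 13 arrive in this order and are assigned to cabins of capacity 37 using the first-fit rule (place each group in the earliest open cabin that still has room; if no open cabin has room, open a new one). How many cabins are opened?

  12 → cabin 1 (new)  [load 12/37]
  5 → cabin 1  [load 17/37]
  5 → cabin 1  [load 22/37]
  7 → cabin 1  [load 29/37]
  11 → cabin 2 (new)  [load 11/37]
  9 → cabin 2  [load 20/37]
  9 → cabin 2  [load 29/37]
  11 → cabin 3 (new)  [load 11/37]
  7 → cabin 1  [load 36/37]
  36 → cabin 4 (new)  [load 36/37]
  8 → cabin 2  [load 37/37]
  13 → cabin 3  [load 24/37]
4 cabins opened.

4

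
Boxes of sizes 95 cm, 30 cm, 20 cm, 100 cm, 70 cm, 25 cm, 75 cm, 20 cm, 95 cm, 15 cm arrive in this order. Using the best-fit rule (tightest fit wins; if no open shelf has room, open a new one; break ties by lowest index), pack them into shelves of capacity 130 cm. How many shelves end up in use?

  95 → shelf 1 (new)  [load 95/130]
  30 → shelf 1  [load 125/130]
  20 → shelf 2 (new)  [load 20/130]
  100 → shelf 2  [load 120/130]
  70 → shelf 3 (new)  [load 70/130]
  25 → shelf 3  [load 95/130]
  75 → shelf 4 (new)  [load 75/130]
  20 → shelf 3  [load 115/130]
  95 → shelf 5 (new)  [load 95/130]
  15 → shelf 3  [load 130/130]
5 shelves opened.

5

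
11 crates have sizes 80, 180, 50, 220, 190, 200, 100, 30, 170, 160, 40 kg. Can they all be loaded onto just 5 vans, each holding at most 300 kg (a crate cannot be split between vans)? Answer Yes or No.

No

Total = 1420 kg; ⌈1420/300⌉ = 5.
6 crates each exceed half the capacity and cannot share a van, forcing at least 6 vans.
At least 6 vans are required, but only 5 are allowed.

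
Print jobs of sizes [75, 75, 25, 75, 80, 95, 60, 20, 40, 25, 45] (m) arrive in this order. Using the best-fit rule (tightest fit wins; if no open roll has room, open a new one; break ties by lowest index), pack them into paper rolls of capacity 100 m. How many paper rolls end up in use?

  75 → roll 1 (new)  [load 75/100]
  75 → roll 2 (new)  [load 75/100]
  25 → roll 1  [load 100/100]
  75 → roll 3 (new)  [load 75/100]
  80 → roll 4 (new)  [load 80/100]
  95 → roll 5 (new)  [load 95/100]
  60 → roll 6 (new)  [load 60/100]
  20 → roll 4  [load 100/100]
  40 → roll 6  [load 100/100]
  25 → roll 2  [load 100/100]
  45 → roll 7 (new)  [load 45/100]
7 paper rolls opened.

7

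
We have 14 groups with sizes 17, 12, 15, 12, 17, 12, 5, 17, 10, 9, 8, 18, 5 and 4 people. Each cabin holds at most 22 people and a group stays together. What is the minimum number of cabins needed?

8

Total = 18 + 17 + 17 + 17 + 15 + 12 + 12 + 12 + 10 + 9 + 8 + 5 + 5 + 4 = 161 people.
Lower bound: ⌈161/22⌉ = 8 cabins.
A packing using 8 cabins:
  cabin 1: 18 + 4 = 22
  cabin 2: 17 + 5 = 22
  cabin 3: 17 + 5 = 22
  cabin 4: 17 = 17
  cabin 5: 15 = 15
  cabin 6: 12 + 10 = 22
  cabin 7: 12 + 9 = 21
  cabin 8: 12 + 8 = 20
This matches the lower bound, so 8 is optimal.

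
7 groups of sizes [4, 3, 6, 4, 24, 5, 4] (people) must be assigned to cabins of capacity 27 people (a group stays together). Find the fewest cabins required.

2

Total = 24 + 6 + 5 + 4 + 4 + 4 + 3 = 50 people.
Lower bound: ⌈50/27⌉ = 2 cabins.
A packing using 2 cabins:
  cabin 1: 24 + 3 = 27
  cabin 2: 6 + 5 + 4 + 4 + 4 = 23
This matches the lower bound, so 2 is optimal.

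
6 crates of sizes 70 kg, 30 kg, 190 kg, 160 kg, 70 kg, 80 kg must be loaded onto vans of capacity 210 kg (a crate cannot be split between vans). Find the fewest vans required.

Total = 190 + 160 + 80 + 70 + 70 + 30 = 600 kg.
Lower bound: ⌈600/210⌉ = 3 vans.
A packing using 4 vans:
  van 1: 190 = 190
  van 2: 160 + 30 = 190
  van 3: 80 + 70 = 150
  van 4: 70 = 70
No arrangement into 3 vans stays within capacity, so 4 is optimal.

4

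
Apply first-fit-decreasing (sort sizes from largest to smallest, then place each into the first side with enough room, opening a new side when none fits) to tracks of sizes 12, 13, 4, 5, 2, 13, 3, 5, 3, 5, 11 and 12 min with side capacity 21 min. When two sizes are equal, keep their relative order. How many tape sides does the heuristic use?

Sorted descending: 13, 13, 12, 12, 11, 5, 5, 5, 4, 3, 3, 2.
  13 → side 1 (new)  [load 13/21]
  13 → side 2 (new)  [load 13/21]
  12 → side 3 (new)  [load 12/21]
  12 → side 4 (new)  [load 12/21]
  11 → side 5 (new)  [load 11/21]
  5 → side 1  [load 18/21]
  5 → side 2  [load 18/21]
  5 → side 3  [load 17/21]
  4 → side 3  [load 21/21]
  3 → side 1  [load 21/21]
  3 → side 2  [load 21/21]
  2 → side 4  [load 14/21]
5 tape sides opened.

5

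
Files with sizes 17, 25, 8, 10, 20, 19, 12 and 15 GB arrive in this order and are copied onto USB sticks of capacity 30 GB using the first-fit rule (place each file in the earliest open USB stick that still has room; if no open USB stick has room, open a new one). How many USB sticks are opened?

  17 → USB stick 1 (new)  [load 17/30]
  25 → USB stick 2 (new)  [load 25/30]
  8 → USB stick 1  [load 25/30]
  10 → USB stick 3 (new)  [load 10/30]
  20 → USB stick 3  [load 30/30]
  19 → USB stick 4 (new)  [load 19/30]
  12 → USB stick 5 (new)  [load 12/30]
  15 → USB stick 5  [load 27/30]
5 USB sticks opened.

5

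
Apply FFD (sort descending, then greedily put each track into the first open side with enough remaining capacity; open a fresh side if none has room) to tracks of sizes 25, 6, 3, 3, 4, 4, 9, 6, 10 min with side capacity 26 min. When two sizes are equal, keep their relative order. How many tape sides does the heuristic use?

Sorted descending: 25, 10, 9, 6, 6, 4, 4, 3, 3.
  25 → side 1 (new)  [load 25/26]
  10 → side 2 (new)  [load 10/26]
  9 → side 2  [load 19/26]
  6 → side 2  [load 25/26]
  6 → side 3 (new)  [load 6/26]
  4 → side 3  [load 10/26]
  4 → side 3  [load 14/26]
  3 → side 3  [load 17/26]
  3 → side 3  [load 20/26]
3 tape sides opened.

3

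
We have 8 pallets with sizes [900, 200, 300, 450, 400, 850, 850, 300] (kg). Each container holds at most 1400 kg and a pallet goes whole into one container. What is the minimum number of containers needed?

Total = 900 + 850 + 850 + 450 + 400 + 300 + 300 + 200 = 4250 kg.
Lower bound: ⌈4250/1400⌉ = 4 containers.
A packing using 4 containers:
  container 1: 900 + 450 = 1350
  container 2: 850 + 400 = 1250
  container 3: 850 + 300 + 200 = 1350
  container 4: 300 = 300
This matches the lower bound, so 4 is optimal.

4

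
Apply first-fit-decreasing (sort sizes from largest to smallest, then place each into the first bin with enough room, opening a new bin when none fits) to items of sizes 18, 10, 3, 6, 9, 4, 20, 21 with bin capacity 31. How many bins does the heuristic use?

Sorted descending: 21, 20, 18, 10, 9, 6, 4, 3.
  21 → bin 1 (new)  [load 21/31]
  20 → bin 2 (new)  [load 20/31]
  18 → bin 3 (new)  [load 18/31]
  10 → bin 1  [load 31/31]
  9 → bin 2  [load 29/31]
  6 → bin 3  [load 24/31]
  4 → bin 3  [load 28/31]
  3 → bin 3  [load 31/31]
3 bins opened.

3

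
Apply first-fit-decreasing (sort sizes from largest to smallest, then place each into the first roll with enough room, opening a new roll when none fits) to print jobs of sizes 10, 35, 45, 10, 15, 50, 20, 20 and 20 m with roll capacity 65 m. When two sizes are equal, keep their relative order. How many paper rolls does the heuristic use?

4

Sorted descending: 50, 45, 35, 20, 20, 20, 15, 10, 10.
  50 → roll 1 (new)  [load 50/65]
  45 → roll 2 (new)  [load 45/65]
  35 → roll 3 (new)  [load 35/65]
  20 → roll 2  [load 65/65]
  20 → roll 3  [load 55/65]
  20 → roll 4 (new)  [load 20/65]
  15 → roll 1  [load 65/65]
  10 → roll 3  [load 65/65]
  10 → roll 4  [load 30/65]
4 paper rolls opened.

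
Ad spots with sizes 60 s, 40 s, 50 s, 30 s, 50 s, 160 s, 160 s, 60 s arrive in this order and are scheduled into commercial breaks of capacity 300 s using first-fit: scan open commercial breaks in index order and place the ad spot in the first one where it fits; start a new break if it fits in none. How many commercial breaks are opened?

3

  60 → break 1 (new)  [load 60/300]
  40 → break 1  [load 100/300]
  50 → break 1  [load 150/300]
  30 → break 1  [load 180/300]
  50 → break 1  [load 230/300]
  160 → break 2 (new)  [load 160/300]
  160 → break 3 (new)  [load 160/300]
  60 → break 1  [load 290/300]
3 commercial breaks opened.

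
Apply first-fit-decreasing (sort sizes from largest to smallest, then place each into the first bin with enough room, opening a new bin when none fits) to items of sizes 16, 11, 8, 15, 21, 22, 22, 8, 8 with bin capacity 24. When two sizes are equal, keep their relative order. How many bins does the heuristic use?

6

Sorted descending: 22, 22, 21, 16, 15, 11, 8, 8, 8.
  22 → bin 1 (new)  [load 22/24]
  22 → bin 2 (new)  [load 22/24]
  21 → bin 3 (new)  [load 21/24]
  16 → bin 4 (new)  [load 16/24]
  15 → bin 5 (new)  [load 15/24]
  11 → bin 6 (new)  [load 11/24]
  8 → bin 4  [load 24/24]
  8 → bin 5  [load 23/24]
  8 → bin 6  [load 19/24]
6 bins opened.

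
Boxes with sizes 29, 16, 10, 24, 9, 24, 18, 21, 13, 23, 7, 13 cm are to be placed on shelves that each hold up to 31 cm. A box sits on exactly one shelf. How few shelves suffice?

8

Total = 29 + 24 + 24 + 23 + 21 + 18 + 16 + 13 + 13 + 10 + 9 + 7 = 207 cm.
Lower bound: ⌈207/31⌉ = 7 shelves.
A packing using 8 shelves:
  shelf 1: 29 = 29
  shelf 2: 24 + 7 = 31
  shelf 3: 24 = 24
  shelf 4: 23 = 23
  shelf 5: 21 + 10 = 31
  shelf 6: 18 + 13 = 31
  shelf 7: 16 + 13 = 29
  shelf 8: 9 = 9
No arrangement into 7 shelves stays within capacity, so 8 is optimal.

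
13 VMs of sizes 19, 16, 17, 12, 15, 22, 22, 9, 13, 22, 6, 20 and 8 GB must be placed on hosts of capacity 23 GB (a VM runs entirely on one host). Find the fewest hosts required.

Total = 22 + 22 + 22 + 20 + 19 + 17 + 16 + 15 + 13 + 12 + 9 + 8 + 6 = 201 GB.
Lower bound: ⌈201/23⌉ = 9 hosts.
Also, 10 VMs each exceed 23/2 GB, and no two of those can share a host, so at least 10 hosts are needed.
A packing using 10 hosts:
  host 1: 22 = 22
  host 2: 22 = 22
  host 3: 22 = 22
  host 4: 20 = 20
  host 5: 19 = 19
  host 6: 17 + 6 = 23
  host 7: 16 = 16
  host 8: 15 + 8 = 23
  host 9: 13 + 9 = 22
  host 10: 12 = 12
This matches the lower bound, so 10 is optimal.

10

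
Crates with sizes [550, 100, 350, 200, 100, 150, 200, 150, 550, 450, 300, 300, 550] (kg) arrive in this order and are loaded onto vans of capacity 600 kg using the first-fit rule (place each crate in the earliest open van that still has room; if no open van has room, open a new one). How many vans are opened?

7

  550 → van 1 (new)  [load 550/600]
  100 → van 2 (new)  [load 100/600]
  350 → van 2  [load 450/600]
  200 → van 3 (new)  [load 200/600]
  100 → van 2  [load 550/600]
  150 → van 3  [load 350/600]
  200 → van 3  [load 550/600]
  150 → van 4 (new)  [load 150/600]
  550 → van 5 (new)  [load 550/600]
  450 → van 4  [load 600/600]
  300 → van 6 (new)  [load 300/600]
  300 → van 6  [load 600/600]
  550 → van 7 (new)  [load 550/600]
7 vans opened.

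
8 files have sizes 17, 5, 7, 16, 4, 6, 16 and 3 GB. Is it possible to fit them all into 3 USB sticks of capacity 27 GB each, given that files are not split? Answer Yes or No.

A valid assignment using 3 USB sticks:
  USB stick 1: 17 + 7 + 3 = 27
  USB stick 2: 16 + 6 + 5 = 27
  USB stick 3: 16 + 4 = 20
Every load is within 27 GB, so 3 USB sticks suffice.

Yes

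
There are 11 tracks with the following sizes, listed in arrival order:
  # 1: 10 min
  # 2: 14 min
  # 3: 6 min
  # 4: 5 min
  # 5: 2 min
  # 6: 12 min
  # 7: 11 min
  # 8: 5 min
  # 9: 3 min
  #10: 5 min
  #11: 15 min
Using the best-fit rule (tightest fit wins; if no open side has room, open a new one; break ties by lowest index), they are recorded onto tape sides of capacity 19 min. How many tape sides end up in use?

5

  10 → side 1 (new)  [load 10/19]
  14 → side 2 (new)  [load 14/19]
  6 → side 1  [load 16/19]
  5 → side 2  [load 19/19]
  2 → side 1  [load 18/19]
  12 → side 3 (new)  [load 12/19]
  11 → side 4 (new)  [load 11/19]
  5 → side 3  [load 17/19]
  3 → side 4  [load 14/19]
  5 → side 4  [load 19/19]
  15 → side 5 (new)  [load 15/19]
5 tape sides opened.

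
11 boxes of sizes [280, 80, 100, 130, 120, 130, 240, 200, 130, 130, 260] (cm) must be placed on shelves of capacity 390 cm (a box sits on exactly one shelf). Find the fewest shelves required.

Total = 280 + 260 + 240 + 200 + 130 + 130 + 130 + 130 + 120 + 100 + 80 = 1800 cm.
Lower bound: ⌈1800/390⌉ = 5 shelves.
A packing using 5 shelves:
  shelf 1: 280 + 100 = 380
  shelf 2: 260 + 130 = 390
  shelf 3: 240 + 130 = 370
  shelf 4: 200 + 130 = 330
  shelf 5: 130 + 120 + 80 = 330
This matches the lower bound, so 5 is optimal.

5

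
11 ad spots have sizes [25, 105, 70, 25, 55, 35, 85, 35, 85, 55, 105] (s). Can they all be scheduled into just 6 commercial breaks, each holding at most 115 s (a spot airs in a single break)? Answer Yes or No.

No

Total = 680 s; ⌈680/115⌉ = 6.
The bound of 6 does not rule out 6, but exhaustive search shows no assignment into 6 commercial breaks of capacity 115 s exists — the minimum is 7.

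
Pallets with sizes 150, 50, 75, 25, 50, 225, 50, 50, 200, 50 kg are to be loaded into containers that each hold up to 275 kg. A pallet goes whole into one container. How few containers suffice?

4

Total = 225 + 200 + 150 + 75 + 50 + 50 + 50 + 50 + 50 + 25 = 925 kg.
Lower bound: ⌈925/275⌉ = 4 containers.
A packing using 4 containers:
  container 1: 225 + 50 = 275
  container 2: 200 + 75 = 275
  container 3: 150 + 50 + 50 + 25 = 275
  container 4: 50 + 50 = 100
This matches the lower bound, so 4 is optimal.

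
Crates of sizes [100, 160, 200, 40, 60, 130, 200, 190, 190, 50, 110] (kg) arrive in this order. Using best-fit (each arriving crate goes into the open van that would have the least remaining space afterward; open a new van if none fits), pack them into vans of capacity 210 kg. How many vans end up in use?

  100 → van 1 (new)  [load 100/210]
  160 → van 2 (new)  [load 160/210]
  200 → van 3 (new)  [load 200/210]
  40 → van 2  [load 200/210]
  60 → van 1  [load 160/210]
  130 → van 4 (new)  [load 130/210]
  200 → van 5 (new)  [load 200/210]
  190 → van 6 (new)  [load 190/210]
  190 → van 7 (new)  [load 190/210]
  50 → van 1  [load 210/210]
  110 → van 8 (new)  [load 110/210]
8 vans opened.

8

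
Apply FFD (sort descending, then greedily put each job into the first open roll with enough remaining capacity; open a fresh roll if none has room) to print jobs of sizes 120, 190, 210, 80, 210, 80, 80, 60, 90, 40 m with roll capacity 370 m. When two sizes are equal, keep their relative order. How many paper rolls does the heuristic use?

4

Sorted descending: 210, 210, 190, 120, 90, 80, 80, 80, 60, 40.
  210 → roll 1 (new)  [load 210/370]
  210 → roll 2 (new)  [load 210/370]
  190 → roll 3 (new)  [load 190/370]
  120 → roll 1  [load 330/370]
  90 → roll 2  [load 300/370]
  80 → roll 3  [load 270/370]
  80 → roll 3  [load 350/370]
  80 → roll 4 (new)  [load 80/370]
  60 → roll 2  [load 360/370]
  40 → roll 1  [load 370/370]
4 paper rolls opened.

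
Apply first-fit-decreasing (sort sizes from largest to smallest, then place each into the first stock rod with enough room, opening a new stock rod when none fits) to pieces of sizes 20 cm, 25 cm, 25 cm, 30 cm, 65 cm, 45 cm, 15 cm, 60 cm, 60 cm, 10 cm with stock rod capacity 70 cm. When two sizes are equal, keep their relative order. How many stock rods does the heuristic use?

6

Sorted descending: 65, 60, 60, 45, 30, 25, 25, 20, 15, 10.
  65 → stock rod 1 (new)  [load 65/70]
  60 → stock rod 2 (new)  [load 60/70]
  60 → stock rod 3 (new)  [load 60/70]
  45 → stock rod 4 (new)  [load 45/70]
  30 → stock rod 5 (new)  [load 30/70]
  25 → stock rod 4  [load 70/70]
  25 → stock rod 5  [load 55/70]
  20 → stock rod 6 (new)  [load 20/70]
  15 → stock rod 5  [load 70/70]
  10 → stock rod 2  [load 70/70]
6 stock rods opened.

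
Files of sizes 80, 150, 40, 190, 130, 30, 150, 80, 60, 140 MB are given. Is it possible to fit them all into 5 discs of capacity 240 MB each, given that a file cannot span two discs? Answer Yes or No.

Yes

A valid assignment using 5 discs:
  disc 1: 190 + 40 = 230
  disc 2: 150 + 80 = 230
  disc 3: 150 + 80 = 230
  disc 4: 140 + 60 + 30 = 230
  disc 5: 130 = 130
Every load is within 240 MB, so 5 discs suffice.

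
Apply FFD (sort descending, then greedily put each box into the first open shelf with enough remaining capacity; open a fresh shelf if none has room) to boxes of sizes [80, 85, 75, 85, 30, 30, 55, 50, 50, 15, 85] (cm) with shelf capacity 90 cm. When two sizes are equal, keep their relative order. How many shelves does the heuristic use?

Sorted descending: 85, 85, 85, 80, 75, 55, 50, 50, 30, 30, 15.
  85 → shelf 1 (new)  [load 85/90]
  85 → shelf 2 (new)  [load 85/90]
  85 → shelf 3 (new)  [load 85/90]
  80 → shelf 4 (new)  [load 80/90]
  75 → shelf 5 (new)  [load 75/90]
  55 → shelf 6 (new)  [load 55/90]
  50 → shelf 7 (new)  [load 50/90]
  50 → shelf 8 (new)  [load 50/90]
  30 → shelf 6  [load 85/90]
  30 → shelf 7  [load 80/90]
  15 → shelf 5  [load 90/90]
8 shelves opened.

8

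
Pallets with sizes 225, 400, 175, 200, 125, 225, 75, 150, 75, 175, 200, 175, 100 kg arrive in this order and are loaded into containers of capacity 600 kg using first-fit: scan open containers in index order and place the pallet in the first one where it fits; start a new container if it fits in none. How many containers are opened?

4

  225 → container 1 (new)  [load 225/600]
  400 → container 2 (new)  [load 400/600]
  175 → container 1  [load 400/600]
  200 → container 1  [load 600/600]
  125 → container 2  [load 525/600]
  225 → container 3 (new)  [load 225/600]
  75 → container 2  [load 600/600]
  150 → container 3  [load 375/600]
  75 → container 3  [load 450/600]
  175 → container 4 (new)  [load 175/600]
  200 → container 4  [load 375/600]
  175 → container 4  [load 550/600]
  100 → container 3  [load 550/600]
4 containers opened.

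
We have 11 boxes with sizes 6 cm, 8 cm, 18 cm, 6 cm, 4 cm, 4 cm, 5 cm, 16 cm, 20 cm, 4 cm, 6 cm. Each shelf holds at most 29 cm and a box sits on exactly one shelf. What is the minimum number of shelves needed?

4

Total = 20 + 18 + 16 + 8 + 6 + 6 + 6 + 5 + 4 + 4 + 4 = 97 cm.
Lower bound: ⌈97/29⌉ = 4 shelves.
A packing using 4 shelves:
  shelf 1: 20 + 8 = 28
  shelf 2: 18 + 6 + 5 = 29
  shelf 3: 16 + 6 + 6 = 28
  shelf 4: 4 + 4 + 4 = 12
This matches the lower bound, so 4 is optimal.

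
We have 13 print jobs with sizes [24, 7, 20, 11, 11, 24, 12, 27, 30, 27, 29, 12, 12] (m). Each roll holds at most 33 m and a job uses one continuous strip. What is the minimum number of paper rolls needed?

9

Total = 30 + 29 + 27 + 27 + 24 + 24 + 20 + 12 + 12 + 12 + 11 + 11 + 7 = 246 m.
Lower bound: ⌈246/33⌉ = 8 paper rolls.
A packing using 9 paper rolls:
  roll 1: 30 = 30
  roll 2: 29 = 29
  roll 3: 27 = 27
  roll 4: 27 = 27
  roll 5: 24 + 7 = 31
  roll 6: 24 = 24
  roll 7: 20 + 12 = 32
  roll 8: 12 + 12 = 24
  roll 9: 11 + 11 = 22
No arrangement into 8 paper rolls stays within capacity, so 9 is optimal.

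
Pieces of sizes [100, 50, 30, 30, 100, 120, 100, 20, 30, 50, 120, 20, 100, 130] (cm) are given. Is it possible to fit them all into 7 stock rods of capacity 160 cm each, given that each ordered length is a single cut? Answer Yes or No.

Yes

A valid assignment using 7 stock rods:
  stock rod 1: 130 + 30 = 160
  stock rod 2: 120 + 30 = 150
  stock rod 3: 120 + 30 = 150
  stock rod 4: 100 + 50 = 150
  stock rod 5: 100 + 50 = 150
  stock rod 6: 100 + 20 + 20 = 140
  stock rod 7: 100 = 100
Every load is within 160 cm, so 7 stock rods suffice.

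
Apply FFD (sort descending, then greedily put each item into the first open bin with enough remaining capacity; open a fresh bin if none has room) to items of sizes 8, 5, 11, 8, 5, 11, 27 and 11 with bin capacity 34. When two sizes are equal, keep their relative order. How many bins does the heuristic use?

3

Sorted descending: 27, 11, 11, 11, 8, 8, 5, 5.
  27 → bin 1 (new)  [load 27/34]
  11 → bin 2 (new)  [load 11/34]
  11 → bin 2  [load 22/34]
  11 → bin 2  [load 33/34]
  8 → bin 3 (new)  [load 8/34]
  8 → bin 3  [load 16/34]
  5 → bin 1  [load 32/34]
  5 → bin 3  [load 21/34]
3 bins opened.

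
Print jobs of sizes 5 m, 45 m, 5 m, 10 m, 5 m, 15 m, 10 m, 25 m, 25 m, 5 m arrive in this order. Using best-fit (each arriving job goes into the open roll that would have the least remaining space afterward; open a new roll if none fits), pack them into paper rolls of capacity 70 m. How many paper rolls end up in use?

3

  5 → roll 1 (new)  [load 5/70]
  45 → roll 1  [load 50/70]
  5 → roll 1  [load 55/70]
  10 → roll 1  [load 65/70]
  5 → roll 1  [load 70/70]
  15 → roll 2 (new)  [load 15/70]
  10 → roll 2  [load 25/70]
  25 → roll 2  [load 50/70]
  25 → roll 3 (new)  [load 25/70]
  5 → roll 2  [load 55/70]
3 paper rolls opened.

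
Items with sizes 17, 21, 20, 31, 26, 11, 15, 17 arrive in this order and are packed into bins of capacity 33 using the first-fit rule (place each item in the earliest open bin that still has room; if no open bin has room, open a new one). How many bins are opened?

  17 → bin 1 (new)  [load 17/33]
  21 → bin 2 (new)  [load 21/33]
  20 → bin 3 (new)  [load 20/33]
  31 → bin 4 (new)  [load 31/33]
  26 → bin 5 (new)  [load 26/33]
  11 → bin 1  [load 28/33]
  15 → bin 6 (new)  [load 15/33]
  17 → bin 6  [load 32/33]
6 bins opened.

6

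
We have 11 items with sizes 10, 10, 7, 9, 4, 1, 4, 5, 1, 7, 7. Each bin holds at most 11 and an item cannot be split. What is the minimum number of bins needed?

Total = 10 + 10 + 9 + 7 + 7 + 7 + 5 + 4 + 4 + 1 + 1 = 65.
Lower bound: ⌈65/11⌉ = 6 bins.
A packing using 7 bins:
  bin 1: 10 + 1 = 11
  bin 2: 10 + 1 = 11
  bin 3: 9 = 9
  bin 4: 7 + 4 = 11
  bin 5: 7 + 4 = 11
  bin 6: 7 = 7
  bin 7: 5 = 5
No arrangement into 6 bins stays within capacity, so 7 is optimal.

7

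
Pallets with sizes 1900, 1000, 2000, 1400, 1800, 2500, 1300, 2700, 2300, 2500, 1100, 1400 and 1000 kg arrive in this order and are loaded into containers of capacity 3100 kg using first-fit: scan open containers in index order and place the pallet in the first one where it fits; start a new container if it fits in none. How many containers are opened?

  1900 → container 1 (new)  [load 1900/3100]
  1000 → container 1  [load 2900/3100]
  2000 → container 2 (new)  [load 2000/3100]
  1400 → container 3 (new)  [load 1400/3100]
  1800 → container 4 (new)  [load 1800/3100]
  2500 → container 5 (new)  [load 2500/3100]
  1300 → container 3  [load 2700/3100]
  2700 → container 6 (new)  [load 2700/3100]
  2300 → container 7 (new)  [load 2300/3100]
  2500 → container 8 (new)  [load 2500/3100]
  1100 → container 2  [load 3100/3100]
  1400 → container 9 (new)  [load 1400/3100]
  1000 → container 4  [load 2800/3100]
9 containers opened.

9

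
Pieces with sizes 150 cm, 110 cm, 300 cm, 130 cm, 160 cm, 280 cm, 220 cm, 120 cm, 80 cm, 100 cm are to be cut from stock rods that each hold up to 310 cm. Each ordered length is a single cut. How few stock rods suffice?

6

Total = 300 + 280 + 220 + 160 + 150 + 130 + 120 + 110 + 100 + 80 = 1650 cm.
Lower bound: ⌈1650/310⌉ = 6 stock rods.
A packing using 6 stock rods:
  stock rod 1: 300 = 300
  stock rod 2: 280 = 280
  stock rod 3: 220 + 80 = 300
  stock rod 4: 160 + 150 = 310
  stock rod 5: 130 + 120 = 250
  stock rod 6: 110 + 100 = 210
This matches the lower bound, so 6 is optimal.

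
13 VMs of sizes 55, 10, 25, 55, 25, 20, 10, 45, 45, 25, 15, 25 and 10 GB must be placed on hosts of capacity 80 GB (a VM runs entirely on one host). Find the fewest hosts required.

5

Total = 55 + 55 + 45 + 45 + 25 + 25 + 25 + 25 + 20 + 15 + 10 + 10 + 10 = 365 GB.
Lower bound: ⌈365/80⌉ = 5 hosts.
A packing using 5 hosts:
  host 1: 55 + 25 = 80
  host 2: 55 + 25 = 80
  host 3: 45 + 25 + 10 = 80
  host 4: 45 + 25 + 10 = 80
  host 5: 20 + 15 + 10 = 45
This matches the lower bound, so 5 is optimal.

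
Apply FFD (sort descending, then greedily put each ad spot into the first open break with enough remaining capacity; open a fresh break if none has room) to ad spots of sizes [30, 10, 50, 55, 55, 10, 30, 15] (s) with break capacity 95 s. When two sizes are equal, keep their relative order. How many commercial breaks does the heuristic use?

3

Sorted descending: 55, 55, 50, 30, 30, 15, 10, 10.
  55 → break 1 (new)  [load 55/95]
  55 → break 2 (new)  [load 55/95]
  50 → break 3 (new)  [load 50/95]
  30 → break 1  [load 85/95]
  30 → break 2  [load 85/95]
  15 → break 3  [load 65/95]
  10 → break 1  [load 95/95]
  10 → break 2  [load 95/95]
3 commercial breaks opened.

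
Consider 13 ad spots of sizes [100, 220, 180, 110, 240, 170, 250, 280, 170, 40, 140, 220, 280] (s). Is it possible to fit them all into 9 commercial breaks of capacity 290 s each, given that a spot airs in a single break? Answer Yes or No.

No

Total = 2400 s; ⌈2400/290⌉ = 9.
The bound of 9 does not rule out 9, but exhaustive search shows no assignment into 9 commercial breaks of capacity 290 s exists — the minimum is 10.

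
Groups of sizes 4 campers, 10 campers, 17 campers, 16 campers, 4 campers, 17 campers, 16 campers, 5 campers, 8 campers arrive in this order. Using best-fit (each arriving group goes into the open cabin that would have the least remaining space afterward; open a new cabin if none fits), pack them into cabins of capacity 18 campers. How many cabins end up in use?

  4 → cabin 1 (new)  [load 4/18]
  10 → cabin 1  [load 14/18]
  17 → cabin 2 (new)  [load 17/18]
  16 → cabin 3 (new)  [load 16/18]
  4 → cabin 1  [load 18/18]
  17 → cabin 4 (new)  [load 17/18]
  16 → cabin 5 (new)  [load 16/18]
  5 → cabin 6 (new)  [load 5/18]
  8 → cabin 6  [load 13/18]
6 cabins opened.

6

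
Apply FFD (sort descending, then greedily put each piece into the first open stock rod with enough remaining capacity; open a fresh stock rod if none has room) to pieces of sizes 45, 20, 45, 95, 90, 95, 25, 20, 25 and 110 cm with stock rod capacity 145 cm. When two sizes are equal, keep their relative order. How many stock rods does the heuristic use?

5

Sorted descending: 110, 95, 95, 90, 45, 45, 25, 25, 20, 20.
  110 → stock rod 1 (new)  [load 110/145]
  95 → stock rod 2 (new)  [load 95/145]
  95 → stock rod 3 (new)  [load 95/145]
  90 → stock rod 4 (new)  [load 90/145]
  45 → stock rod 2  [load 140/145]
  45 → stock rod 3  [load 140/145]
  25 → stock rod 1  [load 135/145]
  25 → stock rod 4  [load 115/145]
  20 → stock rod 4  [load 135/145]
  20 → stock rod 5 (new)  [load 20/145]
5 stock rods opened.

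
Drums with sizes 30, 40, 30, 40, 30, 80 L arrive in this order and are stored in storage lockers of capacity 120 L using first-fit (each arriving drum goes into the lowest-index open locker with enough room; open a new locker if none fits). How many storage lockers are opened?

3

  30 → locker 1 (new)  [load 30/120]
  40 → locker 1  [load 70/120]
  30 → locker 1  [load 100/120]
  40 → locker 2 (new)  [load 40/120]
  30 → locker 2  [load 70/120]
  80 → locker 3 (new)  [load 80/120]
3 storage lockers opened.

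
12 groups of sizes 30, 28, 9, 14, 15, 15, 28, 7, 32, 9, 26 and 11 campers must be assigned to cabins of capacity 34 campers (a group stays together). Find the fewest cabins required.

8

Total = 32 + 30 + 28 + 28 + 26 + 15 + 15 + 14 + 11 + 9 + 9 + 7 = 224 campers.
Lower bound: ⌈224/34⌉ = 7 cabins.
A packing using 8 cabins:
  cabin 1: 32 = 32
  cabin 2: 30 = 30
  cabin 3: 28 = 28
  cabin 4: 28 = 28
  cabin 5: 26 + 7 = 33
  cabin 6: 15 + 15 = 30
  cabin 7: 14 + 11 + 9 = 34
  cabin 8: 9 = 9
No arrangement into 7 cabins stays within capacity, so 8 is optimal.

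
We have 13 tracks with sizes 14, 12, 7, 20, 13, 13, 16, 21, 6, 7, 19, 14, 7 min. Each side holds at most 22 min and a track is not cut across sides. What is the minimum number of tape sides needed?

9

Total = 21 + 20 + 19 + 16 + 14 + 14 + 13 + 13 + 12 + 7 + 7 + 7 + 6 = 169 min.
Lower bound: ⌈169/22⌉ = 8 tape sides.
Also, 9 tracks each exceed 11 min, and no two of those can share a side, so at least 9 tape sides are needed.
A packing using 9 tape sides:
  side 1: 21 = 21
  side 2: 20 = 20
  side 3: 19 = 19
  side 4: 16 + 6 = 22
  side 5: 14 + 7 = 21
  side 6: 14 + 7 = 21
  side 7: 13 + 7 = 20
  side 8: 13 = 13
  side 9: 12 = 12
This matches the lower bound, so 9 is optimal.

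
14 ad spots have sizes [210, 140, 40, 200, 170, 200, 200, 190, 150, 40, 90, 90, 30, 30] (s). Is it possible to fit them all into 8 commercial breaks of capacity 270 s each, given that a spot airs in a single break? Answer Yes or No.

Yes

A valid assignment using 8 commercial breaks:
  break 1: 210 + 40 = 250
  break 2: 200 + 40 + 30 = 270
  break 3: 200 + 30 = 230
  break 4: 200 = 200
  break 5: 190 = 190
  break 6: 170 + 90 = 260
  break 7: 150 + 90 = 240
  break 8: 140 = 140
Every load is within 270 s, so 8 commercial breaks suffice.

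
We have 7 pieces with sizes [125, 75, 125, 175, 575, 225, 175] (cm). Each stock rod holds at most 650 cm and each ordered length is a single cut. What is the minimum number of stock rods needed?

3

Total = 575 + 225 + 175 + 175 + 125 + 125 + 75 = 1475 cm.
Lower bound: ⌈1475/650⌉ = 3 stock rods.
A packing using 3 stock rods:
  stock rod 1: 575 + 75 = 650
  stock rod 2: 225 + 175 + 175 = 575
  stock rod 3: 125 + 125 = 250
This matches the lower bound, so 3 is optimal.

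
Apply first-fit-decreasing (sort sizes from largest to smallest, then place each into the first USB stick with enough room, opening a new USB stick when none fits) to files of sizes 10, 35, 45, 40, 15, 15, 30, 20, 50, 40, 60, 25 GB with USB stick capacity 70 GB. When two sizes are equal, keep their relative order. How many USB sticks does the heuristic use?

Sorted descending: 60, 50, 45, 40, 40, 35, 30, 25, 20, 15, 15, 10.
  60 → USB stick 1 (new)  [load 60/70]
  50 → USB stick 2 (new)  [load 50/70]
  45 → USB stick 3 (new)  [load 45/70]
  40 → USB stick 4 (new)  [load 40/70]
  40 → USB stick 5 (new)  [load 40/70]
  35 → USB stick 6 (new)  [load 35/70]
  30 → USB stick 4  [load 70/70]
  25 → USB stick 3  [load 70/70]
  20 → USB stick 2  [load 70/70]
  15 → USB stick 5  [load 55/70]
  15 → USB stick 5  [load 70/70]
  10 → USB stick 1  [load 70/70]
6 USB sticks opened.

6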